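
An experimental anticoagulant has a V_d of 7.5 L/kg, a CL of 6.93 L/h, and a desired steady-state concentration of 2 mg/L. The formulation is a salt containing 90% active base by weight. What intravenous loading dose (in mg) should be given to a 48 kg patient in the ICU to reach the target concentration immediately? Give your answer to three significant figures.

800 mg

Vd(total) = 48 kg × 7.5 L/kg = 360.0 L
Loading dose depends on Vd (not clearance): it fills the distribution volume.
LD = Vd × C / S = 360.0 × 2.000 / 0.9 = 800.0 mg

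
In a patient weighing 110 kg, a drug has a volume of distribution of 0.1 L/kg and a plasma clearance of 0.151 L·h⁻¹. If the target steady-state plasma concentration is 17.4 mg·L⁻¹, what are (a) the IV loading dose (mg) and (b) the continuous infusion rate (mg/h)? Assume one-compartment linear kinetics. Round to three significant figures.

Vd = 0.1 L/kg × 110 kg = 11.00 L
Loading: fill Vd to C_target → 11.00 L × 17.4 mg/L = 191.4 mg
Maintenance infusion rate = CL × Css = 0.1510 × 17.4 = 2.627 mg/h

(a) 191 mg; (b) 2.63 mg/h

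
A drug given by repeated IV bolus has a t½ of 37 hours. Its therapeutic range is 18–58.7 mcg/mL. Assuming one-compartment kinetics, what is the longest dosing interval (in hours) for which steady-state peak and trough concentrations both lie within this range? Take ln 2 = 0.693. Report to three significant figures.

k = 0.693 / t½ = 0.693 / 37 = 0.01873 h⁻¹
Between IV bolus doses, concentration decays as C = C₀·e^(−kτ), so C_peak/C_trough = e^(kτ).
τ_max = ln(C_peak/C_trough) / k = ln(58.7/18) / 0.01873 = 1.182 / 0.01873 = 63.11 h

63.1 h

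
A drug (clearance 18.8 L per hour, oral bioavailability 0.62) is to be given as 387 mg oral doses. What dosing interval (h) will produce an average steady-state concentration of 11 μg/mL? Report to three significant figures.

1.16 h

F·D/τ = CL·Css → τ = F·D / (CL·Css).
τ = 0.62 × 387 / (18.8 × 11) = 1.160 h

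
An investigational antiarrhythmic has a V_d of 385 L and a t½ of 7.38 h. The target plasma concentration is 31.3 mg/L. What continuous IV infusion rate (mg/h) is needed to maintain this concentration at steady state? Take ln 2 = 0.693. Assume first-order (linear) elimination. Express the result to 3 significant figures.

1130 mg/h

CL = 0.693 × Vd / t½ = 0.693 × 385.0 / 7.38 = 36.15 L/h
Infusion rate = CL × Css = 36.15 × 31.3 = 1131 mg/h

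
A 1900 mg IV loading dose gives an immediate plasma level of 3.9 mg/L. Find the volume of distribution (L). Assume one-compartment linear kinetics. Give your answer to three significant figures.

487 L

Immediately after an IV bolus, C₀ = Dose / Vd, so Vd = Dose / C₀.
Vd = 1900 / 3.9 = 487.2 L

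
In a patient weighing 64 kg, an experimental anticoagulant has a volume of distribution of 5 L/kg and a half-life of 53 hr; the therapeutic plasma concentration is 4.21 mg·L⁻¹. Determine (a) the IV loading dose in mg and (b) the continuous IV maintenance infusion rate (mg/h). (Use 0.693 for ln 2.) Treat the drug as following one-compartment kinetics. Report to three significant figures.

(a) 1350 mg; (b) 17.6 mg/h

Vd(total) = 64 kg × 5 L/kg = 320.0 L
LD = Vd × C = 320.0 × 4.21 = 1347 mg
CL = 0.693 × Vd / t½ = 0.693 × 320.0 / 53 = 4.184 L/h
Infusion rate = CL × Css = 4.184 × 4.21 = 17.61 mg/h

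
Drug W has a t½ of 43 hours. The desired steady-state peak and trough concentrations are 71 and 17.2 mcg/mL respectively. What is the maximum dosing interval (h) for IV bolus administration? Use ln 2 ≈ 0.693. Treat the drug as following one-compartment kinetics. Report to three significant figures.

k = 0.693 / t½ = 0.693 / 43 = 0.01612 h⁻¹
Between IV bolus doses, concentration decays as C = C₀·e^(−kτ), so C_peak/C_trough = e^(kτ).
τ_max = ln(C_peak/C_trough) / k = ln(71/17.2) / 0.01612 = 1.418 / 0.01612 = 87.97 h

88.0 h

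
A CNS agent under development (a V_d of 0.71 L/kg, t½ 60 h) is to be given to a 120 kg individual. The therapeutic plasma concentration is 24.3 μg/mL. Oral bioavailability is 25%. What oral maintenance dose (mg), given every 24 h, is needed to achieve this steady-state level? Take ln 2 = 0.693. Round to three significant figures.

Vd(total) = 120 kg × 0.71 L/kg = 85.20 L
CL = 0.693 × Vd / t½ = 0.693 × 85.20 / 60 = 0.9841 L/h
D = CL × Css × τ / F = 0.9841 × 24.3 × 24 / 0.25 = 2296 mg

2300 mg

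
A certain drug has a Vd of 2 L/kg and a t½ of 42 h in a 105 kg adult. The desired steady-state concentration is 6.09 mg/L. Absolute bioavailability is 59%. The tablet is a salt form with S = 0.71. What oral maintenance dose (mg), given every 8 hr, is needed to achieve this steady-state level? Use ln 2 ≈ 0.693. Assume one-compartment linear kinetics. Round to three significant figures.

Vd(total) = 105 kg × 2 L/kg = 210.0 L
CL = 0.693 × Vd / t½ = 0.693 × 210.0 / 42 = 3.465 L/h
D = CL × Css × τ / F / S = 3.465 × 6.09 × 8 / 0.59 / 0.71 = 403.0 mg

403 mg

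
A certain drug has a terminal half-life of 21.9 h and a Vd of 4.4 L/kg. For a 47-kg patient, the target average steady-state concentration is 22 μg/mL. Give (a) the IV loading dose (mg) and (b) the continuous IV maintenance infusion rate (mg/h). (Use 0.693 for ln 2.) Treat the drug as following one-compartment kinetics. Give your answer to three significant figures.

Total Vd = 4.4 × 47 = 206.8 L
LD = Vd × C = 206.8 × 22 = 4550 mg
CL = 0.693 × Vd / t½ = 0.693 × 206.8 / 21.9 = 6.544 L/h
Infusion rate = CL × Css = 6.544 × 22 = 144.0 mg/h

(a) 4550 mg; (b) 144 mg/h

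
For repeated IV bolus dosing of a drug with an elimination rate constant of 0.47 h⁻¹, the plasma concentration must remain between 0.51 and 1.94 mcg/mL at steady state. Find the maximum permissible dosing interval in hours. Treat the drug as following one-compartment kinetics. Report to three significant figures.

Between IV bolus doses, concentration decays as C = C₀·e^(−kτ), so C_peak/C_trough = e^(kτ).
τ_max = ln(C_peak/C_trough) / k = ln(1.94/0.51) / 0.4700 = 1.336 / 0.4700 = 2.843 h

2.84 h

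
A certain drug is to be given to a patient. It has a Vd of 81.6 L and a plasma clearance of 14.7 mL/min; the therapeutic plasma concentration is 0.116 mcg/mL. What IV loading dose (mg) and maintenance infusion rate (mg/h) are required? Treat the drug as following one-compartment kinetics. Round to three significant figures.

Loading: fill Vd to C_target → 81.60 L × 0.116 mg/L = 9.466 mg
CL = 14.7 mL/min × 60/1000 = 0.8820 L/h
Infusion rate = 0.8820 L/h × 0.116 mg/L = 0.1023 mg/h

(a) 9.47 mg; (b) 0.102 mg/h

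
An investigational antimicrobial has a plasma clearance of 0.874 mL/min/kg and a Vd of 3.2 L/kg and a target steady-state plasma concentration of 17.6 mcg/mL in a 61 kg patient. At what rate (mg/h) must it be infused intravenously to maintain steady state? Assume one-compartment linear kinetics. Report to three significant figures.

56.3 mg/h

CL = 0.874 mL/min/kg × 61 kg = 53.31 mL/min = 53.31 × 60/1000 = 3.199 L/h
Infusion rate = CL · Css = 3.199 L/h × 17.6 mg/L = 56.30 mg/h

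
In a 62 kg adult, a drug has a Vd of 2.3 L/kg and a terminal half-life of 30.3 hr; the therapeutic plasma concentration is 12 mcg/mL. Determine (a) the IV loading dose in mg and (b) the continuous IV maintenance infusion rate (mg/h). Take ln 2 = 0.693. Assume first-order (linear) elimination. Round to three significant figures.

Total Vd = 2.3 × 62 = 142.6 L
LD = Vd × C = 142.6 × 12 = 1711 mg
CL = 0.693 × Vd / t½ = 0.693 × 142.6 / 30.3 = 3.261 L/h
Infusion rate = CL × Css = 3.261 × 12 = 39.13 mg/h

(a) 1710 mg; (b) 39.1 mg/h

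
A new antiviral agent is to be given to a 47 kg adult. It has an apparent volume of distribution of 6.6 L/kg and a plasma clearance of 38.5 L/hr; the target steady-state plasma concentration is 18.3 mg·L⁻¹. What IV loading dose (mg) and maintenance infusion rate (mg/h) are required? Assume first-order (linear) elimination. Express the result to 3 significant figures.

(a) 5680 mg; (b) 705 mg/h

Vd = 6.6 L/kg × 47 kg = 310.2 L
Loading: fill Vd to C_target → 310.2 L × 18.3 mg/L = 5677 mg
Maintenance infusion rate = CL × Css = 38.50 × 18.3 = 704.6 mg/h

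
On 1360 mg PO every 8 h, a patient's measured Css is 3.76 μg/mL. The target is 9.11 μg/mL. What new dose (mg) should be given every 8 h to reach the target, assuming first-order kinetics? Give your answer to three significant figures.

For first-order elimination, Css ∝ F·D/(CL·τ); F and CL are unchanged, so Css ∝ D/τ.
D₂ = D₁ × (Css,target / Css,current) = 1360 × 9.11/3.76 = 3295 mg

3300 mg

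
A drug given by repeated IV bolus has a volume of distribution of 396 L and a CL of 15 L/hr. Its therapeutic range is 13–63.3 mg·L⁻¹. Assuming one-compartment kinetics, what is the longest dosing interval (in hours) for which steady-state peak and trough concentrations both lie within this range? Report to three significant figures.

41.8 h

k = CL / Vd = 15.00 / 396.0 = 0.03788 h⁻¹
Between IV bolus doses, concentration decays as C = C₀·e^(−kτ), so C_peak/C_trough = e^(kτ).
τ_max = ln(C_peak/C_trough) / k = ln(63.3/13) / 0.03788 = 1.583 / 0.03788 = 41.79 h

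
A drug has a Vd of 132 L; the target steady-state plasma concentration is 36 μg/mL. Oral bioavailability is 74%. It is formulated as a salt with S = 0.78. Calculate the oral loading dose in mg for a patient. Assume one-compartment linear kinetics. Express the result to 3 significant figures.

LD = Vd × C / F / S = 132.0 × 36.00 / 0.74 / 0.78 = 8233 mg

8230 mg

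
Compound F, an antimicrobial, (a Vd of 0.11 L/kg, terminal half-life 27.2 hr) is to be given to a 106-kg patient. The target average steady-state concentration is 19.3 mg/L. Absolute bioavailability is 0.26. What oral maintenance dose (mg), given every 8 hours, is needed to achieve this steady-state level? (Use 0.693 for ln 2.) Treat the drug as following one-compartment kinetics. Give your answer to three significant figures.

Vd(total) = 106 kg × 0.11 L/kg = 11.66 L
CL = ln 2 · Vd / t½ = 0.693 × 11.66 / 27.2 = 0.2971 L/h
D = CL × Css × τ / F = 0.2971 × 19.3 × 8 / 0.26 = 176.4 mg

176 mg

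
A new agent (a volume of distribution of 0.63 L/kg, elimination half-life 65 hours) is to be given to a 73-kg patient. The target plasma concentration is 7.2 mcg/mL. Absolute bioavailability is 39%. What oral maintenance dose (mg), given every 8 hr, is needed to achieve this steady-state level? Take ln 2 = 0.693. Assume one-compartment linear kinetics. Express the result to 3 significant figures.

72.4 mg

Total Vd = 0.63 × 73 = 45.99 L
CL = 0.693 × Vd / t½ = 0.693 × 45.99 / 65 = 0.4903 L/h
D = CL × Css × τ / F = 0.4903 × 7.2 × 8 / 0.39 = 72.41 mg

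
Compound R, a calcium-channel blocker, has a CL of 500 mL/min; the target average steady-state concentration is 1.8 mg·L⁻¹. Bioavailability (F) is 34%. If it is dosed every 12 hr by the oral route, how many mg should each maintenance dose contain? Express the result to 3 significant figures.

1910 mg

CL = 500 mL/min = 500 × 0.06 = 30.00 L/h
At steady state, dose per interval replaces the amount cleared in that interval: F·D/τ = CL·Css.
D = CL × Css × τ / F = 30.00 × 1.8 × 12 / 0.34 = 1906 mg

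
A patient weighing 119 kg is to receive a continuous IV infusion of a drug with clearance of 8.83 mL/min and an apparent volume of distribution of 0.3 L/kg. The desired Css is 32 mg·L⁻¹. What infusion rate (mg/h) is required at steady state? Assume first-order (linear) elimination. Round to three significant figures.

CL = 8.83 mL/min = 8.83 × 0.06 = 0.5298 L/h
Vd does not affect the maintenance rate; only clearance governs steady-state input.
Rate = CL × Css = 0.5298 × 32 = 16.95 mg/h

17.0 mg/h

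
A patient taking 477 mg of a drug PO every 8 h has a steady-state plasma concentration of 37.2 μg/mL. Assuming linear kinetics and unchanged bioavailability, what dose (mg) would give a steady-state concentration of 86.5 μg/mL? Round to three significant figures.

With linear kinetics, Css is proportional to dose rate (D/τ) at fixed clearance.
D₂ = D₁ × (Css,target / Css,current) = 477 × 86.5/37.2 = 1109 mg

1110 mg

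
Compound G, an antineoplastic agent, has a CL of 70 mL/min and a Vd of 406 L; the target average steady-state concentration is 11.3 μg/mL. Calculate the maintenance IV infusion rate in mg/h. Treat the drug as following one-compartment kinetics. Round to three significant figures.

47.5 mg/h

CL = 70 mL/min = 70 × 0.06 = 4.200 L/h
Infusion rate = CL · Css = 4.200 L/h × 11.3 mg/L = 47.46 mg/h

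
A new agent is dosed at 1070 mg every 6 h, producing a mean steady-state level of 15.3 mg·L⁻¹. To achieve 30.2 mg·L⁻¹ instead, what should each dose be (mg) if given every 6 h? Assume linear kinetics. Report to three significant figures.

2110 mg

For first-order elimination, Css ∝ F·D/(CL·τ); F and CL are unchanged, so Css ∝ D/τ.
D₂ = D₁ × (Css,target / Css,current) = 1070 × 30.2/15.3 = 2112 mg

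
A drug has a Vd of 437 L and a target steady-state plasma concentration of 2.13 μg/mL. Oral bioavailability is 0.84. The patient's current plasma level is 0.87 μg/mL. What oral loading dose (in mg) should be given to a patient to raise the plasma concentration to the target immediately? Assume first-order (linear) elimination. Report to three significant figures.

The loading dose fills Vd to the target concentration.
Concentration deficit ΔC = 2.13 − 0.87 = 1.260 mg/L
LD = Vd × ΔC / F = 437.0 × 1.260 / 0.84 = 655.5 mg

656 mg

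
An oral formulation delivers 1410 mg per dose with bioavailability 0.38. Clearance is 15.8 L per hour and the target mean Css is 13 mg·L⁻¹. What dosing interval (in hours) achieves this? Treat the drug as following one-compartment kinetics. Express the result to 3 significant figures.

2.61 h

F·D/τ = CL·Css → τ = F·D / (CL·Css).
τ = 0.38 × 1410 / (15.8 × 13) = 2.609 h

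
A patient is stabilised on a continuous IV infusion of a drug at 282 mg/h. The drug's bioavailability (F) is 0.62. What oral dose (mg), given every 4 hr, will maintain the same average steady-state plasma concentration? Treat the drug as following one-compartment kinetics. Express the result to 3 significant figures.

To maintain the same Css, the systemic dosing rate must be unchanged: F·D/τ = infusion rate.
D = rate × τ / F = 282 × 4 / 0.62 = 1819 mg

1820 mg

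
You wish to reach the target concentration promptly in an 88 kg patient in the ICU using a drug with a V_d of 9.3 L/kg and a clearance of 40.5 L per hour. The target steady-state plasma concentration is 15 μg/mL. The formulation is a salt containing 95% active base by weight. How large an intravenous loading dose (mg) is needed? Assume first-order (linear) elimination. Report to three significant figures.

Total Vd = 9.3 × 88 = 818.4 L
LD is governed by Vd — clearance does not enter the loading-dose calculation.
LD = Vd × C / S = 818.4 × 15.00 / 0.95 = 12920 mg

12900 mg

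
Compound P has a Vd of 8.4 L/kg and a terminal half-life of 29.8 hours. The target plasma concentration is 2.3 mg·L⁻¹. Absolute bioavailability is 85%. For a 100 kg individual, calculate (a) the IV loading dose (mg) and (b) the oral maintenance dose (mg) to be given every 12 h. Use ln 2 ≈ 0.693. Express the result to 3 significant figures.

Vd(total) = 100 kg × 8.4 L/kg = 840.0 L
LD = Vd × C = 840.0 × 2.3 = 1932 mg
CL = 0.693 × Vd / t½ = 0.693 × 840.0 / 29.8 = 19.53 L/h
D = CL × Css × τ / F = 19.53 × 2.3 × 12 / 0.85 = 634.2 mg

(a) 1930 mg; (b) 634 mg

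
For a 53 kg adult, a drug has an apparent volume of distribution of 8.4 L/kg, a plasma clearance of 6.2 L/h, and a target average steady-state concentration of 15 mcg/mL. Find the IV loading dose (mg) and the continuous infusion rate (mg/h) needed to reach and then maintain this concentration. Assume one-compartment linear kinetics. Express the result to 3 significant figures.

Total Vd = 8.4 × 53 = 445.2 L
LD = Vd · C_target = 445.2 × 15 = 6678 mg
Maintenance infusion rate = CL × Css = 6.200 × 15 = 93.00 mg/h

(a) 6680 mg; (b) 93.0 mg/h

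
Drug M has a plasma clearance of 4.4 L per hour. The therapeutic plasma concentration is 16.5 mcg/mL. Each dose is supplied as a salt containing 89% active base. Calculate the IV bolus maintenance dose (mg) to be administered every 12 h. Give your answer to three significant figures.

979 mg

D = CL × Css × τ / S = 4.400 × 16.5 × 12 / 0.89 = 978.9 mg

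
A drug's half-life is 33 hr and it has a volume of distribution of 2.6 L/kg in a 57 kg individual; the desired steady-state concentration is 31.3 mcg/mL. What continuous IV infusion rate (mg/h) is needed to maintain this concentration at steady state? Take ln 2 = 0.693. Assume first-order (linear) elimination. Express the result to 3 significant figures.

97.4 mg/h

Total Vd = 2.6 × 57 = 148.2 L
k = 0.693/33 = 0.02100 h⁻¹, so CL = k·Vd = 0.02100 × 148.2 = 3.112 L/h
Infusion rate = CL × Css = 3.112 × 31.3 = 97.41 mg/h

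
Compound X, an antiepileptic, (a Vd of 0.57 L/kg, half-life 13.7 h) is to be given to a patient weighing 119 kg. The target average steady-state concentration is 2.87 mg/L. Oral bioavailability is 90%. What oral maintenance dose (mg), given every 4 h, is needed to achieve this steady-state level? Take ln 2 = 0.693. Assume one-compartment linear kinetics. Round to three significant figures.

Vd = 0.57 L/kg × 119 kg = 67.83 L
CL = ln 2 · Vd / t½ = 0.693 × 67.83 / 13.7 = 3.431 L/h
D = CL × Css × τ / F = 3.431 × 2.87 × 4 / 0.9 = 43.76 mg

43.8 mg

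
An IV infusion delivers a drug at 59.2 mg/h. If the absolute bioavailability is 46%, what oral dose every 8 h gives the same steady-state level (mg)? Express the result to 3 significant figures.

1030 mg

To maintain the same Css, the systemic dosing rate must be unchanged: F·D/τ = infusion rate.
D = rate × τ / F = 59.2 × 8 / 0.46 = 1030 mg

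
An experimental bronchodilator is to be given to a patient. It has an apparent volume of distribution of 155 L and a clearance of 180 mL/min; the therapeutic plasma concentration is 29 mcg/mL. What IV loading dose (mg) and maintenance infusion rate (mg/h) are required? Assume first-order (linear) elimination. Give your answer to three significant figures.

Loading: fill Vd to C_target → 155.0 L × 29 mg/L = 4495 mg
CL = 180 mL/min × 60/1000 = 10.80 L/h
Maintenance: replace elimination → rate = CL × Css = 10.80 × 29 = 313.2 mg/h

(a) 4500 mg; (b) 313 mg/h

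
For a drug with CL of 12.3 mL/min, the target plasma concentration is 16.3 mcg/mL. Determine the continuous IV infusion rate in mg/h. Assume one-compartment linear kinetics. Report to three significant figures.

12.0 mg/h

CL = 12.3 mL/min = 12.3 × 0.06 = 0.7380 L/h
At steady state, infusion rate equals elimination rate: rate in = CL × Css.
Infusion rate = CL · Css = 0.7380 L/h × 16.3 mg/L = 12.03 mg/h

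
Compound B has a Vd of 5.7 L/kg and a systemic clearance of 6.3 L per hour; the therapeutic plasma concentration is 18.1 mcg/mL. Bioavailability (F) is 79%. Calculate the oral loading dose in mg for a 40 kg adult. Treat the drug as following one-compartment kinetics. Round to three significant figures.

5220 mg

Vd = 5.7 L/kg × 40 kg = 228.0 L
LD is governed by Vd — clearance does not enter the loading-dose calculation.
LD = Vd × C / F = 228.0 × 18.10 / 0.79 = 5224 mg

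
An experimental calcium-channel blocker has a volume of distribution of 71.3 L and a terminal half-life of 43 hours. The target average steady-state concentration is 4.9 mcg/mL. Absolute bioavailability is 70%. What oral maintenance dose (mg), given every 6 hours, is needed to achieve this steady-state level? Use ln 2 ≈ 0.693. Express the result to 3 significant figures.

48.3 mg

CL = ln 2 · Vd / t½ = 0.693 × 71.30 / 43 = 1.149 L/h
D = CL × Css × τ / F = 1.149 × 4.9 × 6 / 0.7 = 48.26 mg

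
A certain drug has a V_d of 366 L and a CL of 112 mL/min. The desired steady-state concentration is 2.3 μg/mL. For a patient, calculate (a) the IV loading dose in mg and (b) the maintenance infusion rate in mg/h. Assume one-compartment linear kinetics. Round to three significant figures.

(a) 842 mg; (b) 15.5 mg/h

Loading dose = Vd × C = 366.0 × 2.3 = 841.8 mg
CL = 112 mL/min × 60/1000 = 6.720 L/h
Maintenance: replace elimination → rate = CL × Css = 6.720 × 2.3 = 15.46 mg/h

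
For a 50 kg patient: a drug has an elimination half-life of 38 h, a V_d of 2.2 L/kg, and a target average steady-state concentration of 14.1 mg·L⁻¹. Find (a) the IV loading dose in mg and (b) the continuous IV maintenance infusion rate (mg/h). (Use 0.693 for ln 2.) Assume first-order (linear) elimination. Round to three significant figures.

Vd(total) = 50 kg × 2.2 L/kg = 110.0 L
LD = Vd × C = 110.0 × 14.1 = 1551 mg
CL = 0.693 × Vd / t½ = 0.693 × 110.0 / 38 = 2.006 L/h
Infusion rate = CL × Css = 2.006 × 14.1 = 28.28 mg/h

(a) 1550 mg; (b) 28.3 mg/h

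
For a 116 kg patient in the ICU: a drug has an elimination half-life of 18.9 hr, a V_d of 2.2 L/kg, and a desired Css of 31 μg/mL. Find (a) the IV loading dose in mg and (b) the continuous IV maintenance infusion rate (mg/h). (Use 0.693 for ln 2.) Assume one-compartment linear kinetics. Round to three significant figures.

(a) 7910 mg; (b) 290 mg/h

Total Vd = 2.2 × 116 = 255.2 L
LD = Vd × C = 255.2 × 31 = 7911 mg
CL = 0.693 × Vd / t½ = 0.693 × 255.2 / 18.9 = 9.357 L/h
Infusion rate = CL × Css = 9.357 × 31 = 290.1 mg/h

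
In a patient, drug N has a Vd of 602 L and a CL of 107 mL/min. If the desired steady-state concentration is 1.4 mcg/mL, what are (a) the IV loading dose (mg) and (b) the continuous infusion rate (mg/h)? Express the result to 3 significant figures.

Loading: fill Vd to C_target → 602.0 L × 1.4 mg/L = 842.8 mg
Convert clearance: 107 mL/min × 60 min/h ÷ 1000 mL/L = 6.420 L/h
Infusion rate = 6.420 L/h × 1.4 mg/L = 8.988 mg/h

(a) 843 mg; (b) 8.99 mg/h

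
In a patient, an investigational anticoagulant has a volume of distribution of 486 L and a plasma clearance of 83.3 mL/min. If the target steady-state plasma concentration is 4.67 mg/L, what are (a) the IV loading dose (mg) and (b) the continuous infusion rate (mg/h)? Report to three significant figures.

(a) 2270 mg; (b) 23.3 mg/h

Loading dose = Vd × C = 486.0 × 4.67 = 2270 mg
CL = 83.3 mL/min × 60/1000 = 4.998 L/h
Maintenance infusion rate = CL × Css = 4.998 × 4.67 = 23.34 mg/h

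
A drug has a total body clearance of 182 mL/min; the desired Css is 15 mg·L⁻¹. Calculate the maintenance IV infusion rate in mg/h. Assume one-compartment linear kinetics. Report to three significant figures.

CL = 182 mL/min × 60/1000 = 10.92 L/h
R₀ = 10.92 × 15 = 163.8 mg/h

164 mg/h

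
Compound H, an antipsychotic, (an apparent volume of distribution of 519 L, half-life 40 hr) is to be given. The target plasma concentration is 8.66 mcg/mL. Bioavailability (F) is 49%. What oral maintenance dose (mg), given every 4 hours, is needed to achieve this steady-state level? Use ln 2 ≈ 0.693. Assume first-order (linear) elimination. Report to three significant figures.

636 mg

CL = ln 2 · Vd / t½ = 0.693 × 519.0 / 40 = 8.992 L/h
D = CL × Css × τ / F = 8.992 × 8.66 × 4 / 0.49 = 635.7 mg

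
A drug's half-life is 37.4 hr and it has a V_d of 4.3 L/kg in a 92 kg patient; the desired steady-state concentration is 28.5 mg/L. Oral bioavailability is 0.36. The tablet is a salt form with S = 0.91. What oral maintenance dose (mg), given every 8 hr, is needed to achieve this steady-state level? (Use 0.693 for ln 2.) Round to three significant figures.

Total Vd = 4.3 × 92 = 395.6 L
k = 0.693/37.4 = 0.01853 h⁻¹, so CL = k·Vd = 0.01853 × 395.6 = 7.330 L/h
D = CL × Css × τ / F / S = 7.330 × 28.5 × 8 / 0.36 / 0.91 = 5101 mg

5100 mg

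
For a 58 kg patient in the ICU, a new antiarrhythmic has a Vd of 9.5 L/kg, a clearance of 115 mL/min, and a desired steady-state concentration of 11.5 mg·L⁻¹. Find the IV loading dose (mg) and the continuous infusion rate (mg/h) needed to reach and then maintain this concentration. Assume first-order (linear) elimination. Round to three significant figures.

(a) 6340 mg; (b) 79.4 mg/h

Total Vd = 9.5 × 58 = 551.0 L
Loading dose = Vd × C = 551.0 × 11.5 = 6337 mg
CL = 115 mL/min × 60/1000 = 6.900 L/h
Maintenance: replace elimination → rate = CL × Css = 6.900 × 11.5 = 79.35 mg/h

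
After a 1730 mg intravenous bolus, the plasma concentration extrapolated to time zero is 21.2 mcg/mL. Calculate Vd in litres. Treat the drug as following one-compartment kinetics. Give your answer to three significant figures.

81.6 L

Immediately after an IV bolus, C₀ = Dose / Vd, so Vd = Dose / C₀.
Vd = 1730 / 21.2 = 81.60 L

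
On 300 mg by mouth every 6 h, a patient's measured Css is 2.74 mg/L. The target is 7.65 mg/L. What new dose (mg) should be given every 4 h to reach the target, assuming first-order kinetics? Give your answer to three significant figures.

For first-order elimination, Css ∝ F·D/(CL·τ); F and CL are unchanged, so Css ∝ D/τ.
D₂ = D₁ × (Css,target / Css,current) × (τ₂/τ₁) = 300 × (7.65/2.74) × (4/6) = 558.4 mg

558 mg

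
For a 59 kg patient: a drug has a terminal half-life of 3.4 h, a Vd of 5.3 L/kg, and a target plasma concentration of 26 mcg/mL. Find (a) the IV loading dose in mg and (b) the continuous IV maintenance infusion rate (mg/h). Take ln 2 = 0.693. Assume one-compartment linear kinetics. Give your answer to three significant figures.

Total Vd = 5.3 × 59 = 312.7 L
LD = Vd × C = 312.7 × 26 = 8130 mg
CL = 0.693 × Vd / t½ = 0.693 × 312.7 / 3.4 = 63.74 L/h
Infusion rate = CL × Css = 63.74 × 26 = 1657 mg/h

(a) 8130 mg; (b) 1660 mg/h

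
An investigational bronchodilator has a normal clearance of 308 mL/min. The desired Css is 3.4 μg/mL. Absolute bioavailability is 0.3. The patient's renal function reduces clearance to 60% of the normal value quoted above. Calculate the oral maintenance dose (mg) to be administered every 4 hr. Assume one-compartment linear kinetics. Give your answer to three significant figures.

503 mg

Convert clearance: 308 mL/min × 60 min/h ÷ 1000 mL/L = 18.48 L/h
Patient clearance = 0.6 × 18.48 = 11.09 L/h
At steady state, dose per interval replaces the amount cleared in that interval: F·D/τ = CL·Css.
D = CL × Css × τ / F = 11.09 × 3.4 × 4 / 0.3 = 502.7 mg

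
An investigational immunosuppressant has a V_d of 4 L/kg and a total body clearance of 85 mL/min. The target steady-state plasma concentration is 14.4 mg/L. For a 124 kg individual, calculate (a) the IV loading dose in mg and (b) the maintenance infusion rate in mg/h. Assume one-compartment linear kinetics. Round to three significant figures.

(a) 7140 mg; (b) 73.4 mg/h

Total Vd = 4 × 124 = 496.0 L
LD = Vd · C_target = 496.0 × 14.4 = 7142 mg
Convert clearance: 85 mL/min × 60 min/h ÷ 1000 mL/L = 5.100 L/h
Infusion rate = 5.100 L/h × 14.4 mg/L = 73.44 mg/h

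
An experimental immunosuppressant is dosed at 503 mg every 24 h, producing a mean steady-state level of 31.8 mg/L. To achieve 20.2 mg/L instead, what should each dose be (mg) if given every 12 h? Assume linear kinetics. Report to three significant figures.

With linear kinetics, Css is proportional to dose rate (D/τ) at fixed clearance.
D₂ = D₁ × (Css,target / Css,current) × (τ₂/τ₁) = 503 × (20.2/31.8) × (12/24) = 159.8 mg

160 mg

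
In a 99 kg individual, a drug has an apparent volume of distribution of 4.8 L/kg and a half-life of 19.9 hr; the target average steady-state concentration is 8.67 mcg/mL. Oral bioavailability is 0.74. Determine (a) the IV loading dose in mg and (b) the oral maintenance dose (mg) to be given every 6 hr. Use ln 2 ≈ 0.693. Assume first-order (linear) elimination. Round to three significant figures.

(a) 4120 mg; (b) 1160 mg

Vd = 4.8 L/kg × 99 kg = 475.2 L
LD = Vd × C = 475.2 × 8.67 = 4120 mg
CL = 0.693 × Vd / t½ = 0.693 × 475.2 / 19.9 = 16.55 L/h
D = CL × Css × τ / F = 16.55 × 8.67 × 6 / 0.74 = 1163 mg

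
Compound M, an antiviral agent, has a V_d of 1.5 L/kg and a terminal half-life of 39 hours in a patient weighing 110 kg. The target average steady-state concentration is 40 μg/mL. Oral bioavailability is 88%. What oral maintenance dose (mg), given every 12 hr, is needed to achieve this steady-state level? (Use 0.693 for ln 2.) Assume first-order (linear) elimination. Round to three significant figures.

1600 mg

Vd = 1.5 L/kg × 110 kg = 165.0 L
k = 0.693/39 = 0.01777 h⁻¹, so CL = k·Vd = 0.01777 × 165.0 = 2.932 L/h
D = CL × Css × τ / F = 2.932 × 40 × 12 / 0.88 = 1599 mg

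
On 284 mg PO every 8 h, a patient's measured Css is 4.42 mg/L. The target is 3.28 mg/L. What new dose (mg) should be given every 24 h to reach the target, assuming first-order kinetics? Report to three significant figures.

For first-order elimination, Css ∝ F·D/(CL·τ); F and CL are unchanged, so Css ∝ D/τ.
D₂ = D₁ × (Css,target / Css,current) × (τ₂/τ₁) = 284 × (3.28/4.42) × (24/8) = 632.3 mg

632 mg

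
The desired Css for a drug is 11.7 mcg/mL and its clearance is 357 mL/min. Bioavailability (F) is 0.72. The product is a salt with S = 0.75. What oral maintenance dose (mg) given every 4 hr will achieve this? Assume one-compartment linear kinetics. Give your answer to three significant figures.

CL = 357 mL/min × 60/1000 = 21.42 L/h
D = CL × Css × τ / F / S = 21.42 × 11.7 × 4 / 0.72 / 0.75 = 1856 mg

1860 mg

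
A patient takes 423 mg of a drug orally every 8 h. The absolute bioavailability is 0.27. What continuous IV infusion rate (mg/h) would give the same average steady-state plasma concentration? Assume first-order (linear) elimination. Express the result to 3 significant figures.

14.3 mg/h

Equivalent systemic input: infusion rate = F·D/τ.
Rate = 0.27 × 423 / 8 = 14.28 mg/h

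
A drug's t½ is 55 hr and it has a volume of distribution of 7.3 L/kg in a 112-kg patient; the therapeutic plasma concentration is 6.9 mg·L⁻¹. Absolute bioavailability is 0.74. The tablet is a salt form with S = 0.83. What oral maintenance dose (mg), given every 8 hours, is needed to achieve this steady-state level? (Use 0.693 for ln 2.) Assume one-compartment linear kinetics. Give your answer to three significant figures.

926 mg

Vd = 7.3 L/kg × 112 kg = 817.6 L
k = 0.693/55 = 0.01260 h⁻¹, so CL = k·Vd = 0.01260 × 817.6 = 10.30 L/h
D = CL × Css × τ / F / S = 10.30 × 6.9 × 8 / 0.74 / 0.83 = 925.7 mg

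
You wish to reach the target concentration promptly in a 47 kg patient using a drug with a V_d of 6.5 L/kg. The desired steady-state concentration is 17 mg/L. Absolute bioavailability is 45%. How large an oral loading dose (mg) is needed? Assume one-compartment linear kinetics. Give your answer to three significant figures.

11500 mg

Vd(total) = 47 kg × 6.5 L/kg = 305.5 L
LD = Vd × C / F = 305.5 × 17.00 / 0.45 = 11540 mg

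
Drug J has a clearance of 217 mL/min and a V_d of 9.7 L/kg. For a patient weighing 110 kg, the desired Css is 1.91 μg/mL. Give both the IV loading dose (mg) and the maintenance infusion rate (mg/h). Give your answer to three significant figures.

(a) 2040 mg; (b) 24.9 mg/h

Vd(total) = 110 kg × 9.7 L/kg = 1067 L
Loading dose = Vd × C = 1067 × 1.91 = 2038 mg
CL = 217 mL/min × 60/1000 = 13.02 L/h
Maintenance: replace elimination → rate = CL × Css = 13.02 × 1.91 = 24.87 mg/h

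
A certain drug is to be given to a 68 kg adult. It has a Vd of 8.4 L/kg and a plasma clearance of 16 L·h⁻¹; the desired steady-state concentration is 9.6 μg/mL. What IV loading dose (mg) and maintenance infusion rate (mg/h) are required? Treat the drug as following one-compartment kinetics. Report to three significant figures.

(a) 5480 mg; (b) 154 mg/h

Total Vd = 8.4 × 68 = 571.2 L
LD = Vd · C_target = 571.2 × 9.6 = 5484 mg
Infusion rate = 16.00 L/h × 9.6 mg/L = 153.6 mg/h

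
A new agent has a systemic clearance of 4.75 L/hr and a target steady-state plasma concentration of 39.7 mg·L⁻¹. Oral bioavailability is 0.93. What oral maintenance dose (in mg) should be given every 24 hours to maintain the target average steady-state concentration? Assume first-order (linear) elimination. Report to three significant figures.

D = CL × Css × τ / F = 4.750 × 39.7 × 24 / 0.93 = 4866 mg

4870 mg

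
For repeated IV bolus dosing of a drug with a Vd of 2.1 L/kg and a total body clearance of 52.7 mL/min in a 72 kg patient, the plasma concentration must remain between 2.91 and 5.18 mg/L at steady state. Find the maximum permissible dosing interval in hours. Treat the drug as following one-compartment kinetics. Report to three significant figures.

Vd(total) = 72 kg × 2.1 L/kg = 151.2 L
CL = 52.7 mL/min = 52.7 × 0.06 = 3.162 L/h
k = CL / Vd = 3.162 / 151.2 = 0.02091 h⁻¹
Between IV bolus doses, concentration decays as C = C₀·e^(−kτ), so C_peak/C_trough = e^(kτ).
τ_max = ln(C_peak/C_trough) / k = ln(5.18/2.91) / 0.02091 = 0.5767 / 0.02091 = 27.58 h

27.6 h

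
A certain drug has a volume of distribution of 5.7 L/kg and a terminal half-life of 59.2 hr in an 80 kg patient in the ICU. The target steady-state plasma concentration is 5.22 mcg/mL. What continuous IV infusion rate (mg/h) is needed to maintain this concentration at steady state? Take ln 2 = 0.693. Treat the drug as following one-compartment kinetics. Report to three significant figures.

27.9 mg/h

Total Vd = 5.7 × 80 = 456.0 L
CL = ln 2 · Vd / t½ = 0.693 × 456.0 / 59.2 = 5.338 L/h
Infusion rate = CL × Css = 5.338 × 5.22 = 27.86 mg/h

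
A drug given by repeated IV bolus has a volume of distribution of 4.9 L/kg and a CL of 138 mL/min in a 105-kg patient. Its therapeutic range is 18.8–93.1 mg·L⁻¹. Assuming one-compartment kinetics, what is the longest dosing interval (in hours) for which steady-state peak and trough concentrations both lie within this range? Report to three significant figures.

99.4 h

Vd = 4.9 L/kg × 105 kg = 514.5 L
Convert clearance: 138 mL/min × 60 min/h ÷ 1000 mL/L = 8.280 L/h
k = CL / Vd = 8.280 / 514.5 = 0.01609 h⁻¹
Between IV bolus doses, concentration decays as C = C₀·e^(−kτ), so C_peak/C_trough = e^(kτ).
τ_max = ln(C_peak/C_trough) / k = ln(93.1/18.8) / 0.01609 = 1.600 / 0.01609 = 99.44 h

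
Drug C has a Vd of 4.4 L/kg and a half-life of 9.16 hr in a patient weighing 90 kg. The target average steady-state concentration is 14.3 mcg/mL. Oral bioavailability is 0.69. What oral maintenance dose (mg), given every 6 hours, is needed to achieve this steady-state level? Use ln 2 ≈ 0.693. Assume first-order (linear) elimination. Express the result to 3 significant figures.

Vd = 4.4 L/kg × 90 kg = 396.0 L
CL = 0.693 × Vd / t½ = 0.693 × 396.0 / 9.16 = 29.96 L/h
D = CL × Css × τ / F = 29.96 × 14.3 × 6 / 0.69 = 3725 mg

3730 mg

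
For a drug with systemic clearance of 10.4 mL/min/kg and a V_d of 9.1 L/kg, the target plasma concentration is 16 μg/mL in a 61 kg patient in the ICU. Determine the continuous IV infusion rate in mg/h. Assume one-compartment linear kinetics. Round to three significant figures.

CL = 10.4 mL/min/kg × 61 kg = 634.4 mL/min = 634.4 × 60/1000 = 38.06 L/h
Rate = CL × Css = 38.06 × 16 = 609.0 mg/h

609 mg/h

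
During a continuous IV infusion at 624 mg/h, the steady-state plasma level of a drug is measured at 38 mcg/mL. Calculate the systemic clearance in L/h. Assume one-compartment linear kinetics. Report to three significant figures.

16.4 L/h

At steady state, infusion rate = CL × Css, so CL = rate / Css.
CL = 624 / 38 = 16.42 L/h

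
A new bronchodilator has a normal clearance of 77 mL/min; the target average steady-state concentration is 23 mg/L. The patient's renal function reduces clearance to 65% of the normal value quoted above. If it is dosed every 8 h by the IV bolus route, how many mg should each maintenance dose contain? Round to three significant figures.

CL = 77 mL/min = 77 × 0.06 = 4.620 L/h
Patient clearance = 0.65 × 4.620 = 3.003 L/h
D = CL × Css × τ = 3.003 × 23 × 8 = 552.6 mg

553 mg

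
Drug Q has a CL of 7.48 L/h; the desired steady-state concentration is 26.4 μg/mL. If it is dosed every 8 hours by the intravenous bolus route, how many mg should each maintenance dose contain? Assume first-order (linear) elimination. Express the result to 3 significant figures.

D = CL × Css × τ = 7.480 × 26.4 × 8 = 1580 mg

1580 mg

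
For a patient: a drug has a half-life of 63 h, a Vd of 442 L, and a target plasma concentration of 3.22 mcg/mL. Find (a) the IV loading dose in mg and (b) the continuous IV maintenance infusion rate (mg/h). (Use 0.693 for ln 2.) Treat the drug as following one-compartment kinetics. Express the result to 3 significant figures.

(a) 1420 mg; (b) 15.7 mg/h

LD = Vd × C = 442.0 × 3.22 = 1423 mg
CL = 0.693 × Vd / t½ = 0.693 × 442.0 / 63 = 4.862 L/h
Infusion rate = CL × Css = 4.862 × 3.22 = 15.66 mg/h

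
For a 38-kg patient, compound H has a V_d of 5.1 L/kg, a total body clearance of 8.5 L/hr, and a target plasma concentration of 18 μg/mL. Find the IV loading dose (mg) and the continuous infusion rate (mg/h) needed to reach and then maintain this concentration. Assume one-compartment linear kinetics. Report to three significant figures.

(a) 3490 mg; (b) 153 mg/h

Total Vd = 5.1 × 38 = 193.8 L
Loading: fill Vd to C_target → 193.8 L × 18 mg/L = 3488 mg
Maintenance: replace elimination → rate = CL × Css = 8.500 × 18 = 153.0 mg/h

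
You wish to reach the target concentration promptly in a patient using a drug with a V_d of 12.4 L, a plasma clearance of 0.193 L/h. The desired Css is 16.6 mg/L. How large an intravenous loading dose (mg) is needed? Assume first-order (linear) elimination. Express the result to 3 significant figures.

206 mg

The loading dose fills Vd to the target concentration.
LD = Vd × C = 12.40 × 16.60 = 205.8 mg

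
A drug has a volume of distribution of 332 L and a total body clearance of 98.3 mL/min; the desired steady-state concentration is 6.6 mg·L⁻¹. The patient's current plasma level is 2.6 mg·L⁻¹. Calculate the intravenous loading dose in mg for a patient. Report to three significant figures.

Concentration deficit ΔC = 6.6 − 2.6 = 4.000 mg/L
LD = Vd × ΔC = 332.0 × 4.000 = 1328 mg

1330 mg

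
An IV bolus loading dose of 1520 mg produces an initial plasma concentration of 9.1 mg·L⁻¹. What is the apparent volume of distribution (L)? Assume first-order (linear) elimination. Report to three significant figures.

167 L

Immediately after an IV bolus, C₀ = Dose / Vd, so Vd = Dose / C₀.
Vd = 1520 / 9.1 = 167.0 L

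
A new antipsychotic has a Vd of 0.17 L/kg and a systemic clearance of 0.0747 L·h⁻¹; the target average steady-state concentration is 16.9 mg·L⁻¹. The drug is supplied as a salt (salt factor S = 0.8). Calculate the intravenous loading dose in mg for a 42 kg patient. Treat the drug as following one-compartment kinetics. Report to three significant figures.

151 mg

Vd(total) = 42 kg × 0.17 L/kg = 7.140 L
The loading dose fills Vd to the target concentration; clearance is irrelevant here.
LD = Vd × C / S = 7.140 × 16.90 / 0.8 = 150.8 mg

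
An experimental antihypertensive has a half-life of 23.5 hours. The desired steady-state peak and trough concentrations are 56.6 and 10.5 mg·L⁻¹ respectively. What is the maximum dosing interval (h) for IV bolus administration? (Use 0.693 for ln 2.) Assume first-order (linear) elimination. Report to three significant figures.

57.1 h

k = 0.693 / t½ = 0.693 / 23.5 = 0.02949 h⁻¹
Between IV bolus doses, concentration decays as C = C₀·e^(−kτ), so C_peak/C_trough = e^(kτ).
τ_max = ln(C_peak/C_trough) / k = ln(56.6/10.5) / 0.02949 = 1.685 / 0.02949 = 57.14 h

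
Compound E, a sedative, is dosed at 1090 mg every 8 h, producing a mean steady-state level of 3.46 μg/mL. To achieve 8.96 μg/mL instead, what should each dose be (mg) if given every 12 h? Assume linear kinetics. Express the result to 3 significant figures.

With linear kinetics, Css is proportional to dose rate (D/τ) at fixed clearance.
D₂ = D₁ × (Css,target / Css,current) × (τ₂/τ₁) = 1090 × (8.96/3.46) × (12/8) = 4234 mg

4230 mg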